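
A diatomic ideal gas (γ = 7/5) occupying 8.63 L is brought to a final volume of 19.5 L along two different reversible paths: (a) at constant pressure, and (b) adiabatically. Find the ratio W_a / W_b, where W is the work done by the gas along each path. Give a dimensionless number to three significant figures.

Path (a) isobaric: W = P₁(V₂ − V₁) → W_a/(P₁V₁) = 1.26.
Path (b) adiabatic: W = P₁V₁(1 − (V₁/V₂)^(γ−1))/(γ−1) → W_b/(P₁V₁) = 0.6956.
W_a / W_b = 1.26 / 0.6956 = 1.811.

W_a / W_b ≈ 1.81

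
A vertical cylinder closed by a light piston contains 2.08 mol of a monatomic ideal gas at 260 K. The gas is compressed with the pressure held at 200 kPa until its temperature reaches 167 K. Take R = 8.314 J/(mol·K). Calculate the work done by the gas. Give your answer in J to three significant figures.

W ≈ -1610 J

Isobaric: W = P ΔV = nR ΔT.
W = (2.08)(8.314)(167 − 260) = -1608 J.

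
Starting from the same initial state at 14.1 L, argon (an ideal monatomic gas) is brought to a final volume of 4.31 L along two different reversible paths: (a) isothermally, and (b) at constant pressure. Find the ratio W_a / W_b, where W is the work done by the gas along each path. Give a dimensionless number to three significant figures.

Path (a) isothermal: W = P₁V₁ ln(V₂/V₁) → W_a/(P₁V₁) = -1.185.
Path (b) isobaric: W = P₁(V₂ − V₁) → W_b/(P₁V₁) = -0.6943.
W_a / W_b = -1.185 / -0.6943 = 1.707.

W_a / W_b ≈ 1.71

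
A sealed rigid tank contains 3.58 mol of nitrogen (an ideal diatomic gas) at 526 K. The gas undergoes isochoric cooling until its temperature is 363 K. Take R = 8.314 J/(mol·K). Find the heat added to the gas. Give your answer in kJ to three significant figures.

Constant volume ⇒ W = 0, so Q = ΔU = nCᵥΔT with Cᵥ = 5R/2 = 20.79 J/(mol·K).
ΔU = (3.58)(20.79)(363 − 526) = -12129 J.

Q ≈ -12.1 kJ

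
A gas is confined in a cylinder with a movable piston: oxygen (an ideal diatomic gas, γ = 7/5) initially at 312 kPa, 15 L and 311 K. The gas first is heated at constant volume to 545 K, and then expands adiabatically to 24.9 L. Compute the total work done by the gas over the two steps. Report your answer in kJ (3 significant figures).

Step 1 (isochoric): W = 0 (constant volume).
After step 1: P = 546.8 kPa (V unchanged).
Step 2 (adiabatic): W = (P₁V₁ − P₂V₂)/(γ−1) = (8201 − 6696)/0.4 = 3762 J.
W_total = 0 + 3762 = 3762 J.

W_total ≈ 3.76 kJ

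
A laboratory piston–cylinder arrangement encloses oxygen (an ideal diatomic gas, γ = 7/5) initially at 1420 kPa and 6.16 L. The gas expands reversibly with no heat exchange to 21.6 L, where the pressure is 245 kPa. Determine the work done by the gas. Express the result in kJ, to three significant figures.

Adiabatic: W = (P₁V₁ − P₂V₂)/(γ − 1) with γ = 7/5.
P₁V₁ = 8747 J, P₂V₂ = 5292 J.
W = (8747 − 5292) / 0.4 = 8638 J.

W ≈ 8.64 kJ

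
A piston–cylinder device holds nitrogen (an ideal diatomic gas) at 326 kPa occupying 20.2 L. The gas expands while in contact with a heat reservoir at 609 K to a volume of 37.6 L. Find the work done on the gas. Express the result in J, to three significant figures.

W ≈ -4090 J

Isothermal: W = nRT ln(V₂/V₁) = P₁V₁ ln(V₂/V₁).
P₁V₁ = (326 kPa)(20.2 L) = 6585 J.
W = 6585 × ln(37.6/20.2) = 6585 × 0.6213
W_by_gas = 4092 J; work on gas = −W_by = -4092 J.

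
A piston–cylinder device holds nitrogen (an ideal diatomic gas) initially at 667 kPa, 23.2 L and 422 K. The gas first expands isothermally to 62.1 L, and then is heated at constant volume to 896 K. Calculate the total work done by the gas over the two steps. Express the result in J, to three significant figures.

Step 1 (isothermal): W = P₁V₁ ln(V₂/V₁) = (15474) ln(62.1/23.2) = 15236 J.
Step 2 (isochoric): W = 0 (constant volume).
W_total = 15236 + 0 = 15236 J.

W_total ≈ 15200 J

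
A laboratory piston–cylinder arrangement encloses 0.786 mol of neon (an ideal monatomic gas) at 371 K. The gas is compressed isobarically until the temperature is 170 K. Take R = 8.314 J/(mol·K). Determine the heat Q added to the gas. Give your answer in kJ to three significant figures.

Q ≈ -3.28 kJ

Isobaric: W = nRΔT = (0.786)(8.314)(-201) = -1313 J.
ΔU = nCᵥΔT with Cᵥ = 3R/2: ΔU = (0.786)(12.47)(-201) = -1970 J.
Q = ΔU + W = -1970 − 1313 = -3284 J.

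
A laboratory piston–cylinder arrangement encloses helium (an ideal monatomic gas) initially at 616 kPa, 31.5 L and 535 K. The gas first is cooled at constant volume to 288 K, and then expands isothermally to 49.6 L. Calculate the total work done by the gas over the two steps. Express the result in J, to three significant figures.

W_total ≈ 4740 J

Step 1 (isochoric): W = 0 (constant volume).
After step 1: P = 331.6 kPa (V unchanged).
Step 2 (isothermal): W = P₁V₁ ln(V₂/V₁) = (10446) ln(49.6/31.5) = 4742 J.
W_total = 0 + 4742 = 4742 J.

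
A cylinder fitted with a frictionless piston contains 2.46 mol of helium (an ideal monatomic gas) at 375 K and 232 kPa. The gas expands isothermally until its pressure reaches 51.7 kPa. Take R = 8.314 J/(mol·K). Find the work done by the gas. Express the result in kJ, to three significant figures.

Isothermal process: W = nRT ln(V₂/V₁) = nRT ln(P₁/P₂).
W = (2.46)(8.314)(375) × ln(232/51.7)
  = 7670 × ln(4.487) = 7670 × 1.501
W_by_gas = 11514 J.

W ≈ 11.5 kJ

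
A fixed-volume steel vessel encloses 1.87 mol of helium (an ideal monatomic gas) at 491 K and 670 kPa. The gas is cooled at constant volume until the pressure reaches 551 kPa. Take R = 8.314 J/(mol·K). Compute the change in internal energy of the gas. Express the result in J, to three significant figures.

ΔU ≈ -2030 J

Constant volume ⇒ W = 0, so Q = ΔU = nCᵥΔT with Cᵥ = 3R/2 = 12.47 J/(mol·K).
At constant V, T₂/T₁ = P₂/P₁ ⇒ ΔT = T₁(P₂/P₁ − 1) = 491·(551/670 − 1) = -87.21 K.
ΔU = (1.87)(12.47)(-87.21) = -2034 J.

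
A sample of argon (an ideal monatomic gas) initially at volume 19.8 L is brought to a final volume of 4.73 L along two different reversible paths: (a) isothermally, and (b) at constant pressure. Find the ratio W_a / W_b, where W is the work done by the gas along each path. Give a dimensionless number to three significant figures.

W_a / W_b ≈ 1.88

Path (a) isothermal: W = P₁V₁ ln(V₂/V₁) → W_a/(P₁V₁) = -1.432.
Path (b) isobaric: W = P₁(V₂ − V₁) → W_b/(P₁V₁) = -0.7611.
W_a / W_b = -1.432 / -0.7611 = 1.881.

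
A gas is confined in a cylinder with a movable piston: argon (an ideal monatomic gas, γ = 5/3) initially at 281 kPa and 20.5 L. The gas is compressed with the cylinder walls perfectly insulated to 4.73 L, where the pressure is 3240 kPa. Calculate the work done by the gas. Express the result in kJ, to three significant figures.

W ≈ -14.3 kJ

Adiabatic: W = (P₁V₁ − P₂V₂)/(γ − 1) with γ = 5/3.
P₁V₁ = 5760 J, P₂V₂ = 15325 J.
W = (5760 − 15325) / 0.6667 = -14347 J.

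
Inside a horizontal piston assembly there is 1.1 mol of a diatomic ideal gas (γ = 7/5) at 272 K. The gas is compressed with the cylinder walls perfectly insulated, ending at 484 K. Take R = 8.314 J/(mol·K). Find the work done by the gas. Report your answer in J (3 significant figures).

Adiabatic ⇒ Q = 0, so W_by = −ΔU = nCᵥ(T₁ − T₂).
Cᵥ = 5R/2 = 20.79 J/(mol·K).
W = (1.1)(20.79)(272 − 484) = -4847 J.

W ≈ -4850 J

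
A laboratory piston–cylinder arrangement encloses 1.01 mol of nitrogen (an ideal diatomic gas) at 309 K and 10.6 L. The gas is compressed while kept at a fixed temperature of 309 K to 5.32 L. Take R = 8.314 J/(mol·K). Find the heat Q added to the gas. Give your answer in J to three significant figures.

Isothermal ⇒ ΔU = 0, so Q = W = nRT ln(V₂/V₁).
Q = (1.01)(8.314)(309) ln(5.32/10.6) = 2595 × -0.6894 = -1789 J.

Q ≈ -1790 J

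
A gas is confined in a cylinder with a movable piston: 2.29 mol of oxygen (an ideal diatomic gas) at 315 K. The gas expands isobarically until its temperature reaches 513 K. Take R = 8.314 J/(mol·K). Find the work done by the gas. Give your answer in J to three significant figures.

W ≈ 3770 J

Isobaric: W = P ΔV = nR ΔT.
W = (2.29)(8.314)(513 − 315) = 3770 J.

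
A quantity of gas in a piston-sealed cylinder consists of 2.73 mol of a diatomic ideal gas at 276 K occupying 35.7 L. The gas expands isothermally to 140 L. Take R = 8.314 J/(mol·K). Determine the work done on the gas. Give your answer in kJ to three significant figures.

Isothermal: W = nRT ln(V₂/V₁).
W = (2.73)(8.314)(276) × ln(140/35.7)
  = 6264 × 1.366
W_by_gas = 8560 J; work on gas = −W_by = -8560 J.

W ≈ -8.56 kJ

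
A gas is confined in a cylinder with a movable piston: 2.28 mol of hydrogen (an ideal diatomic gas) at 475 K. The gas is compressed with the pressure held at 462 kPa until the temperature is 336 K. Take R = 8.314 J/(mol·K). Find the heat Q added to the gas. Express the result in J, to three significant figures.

Isobaric: W = nRΔT = (2.28)(8.314)(-139) = -2635 J.
ΔU = nCᵥΔT with Cᵥ = 5R/2: ΔU = (2.28)(20.79)(-139) = -6587 J.
Q = ΔU + W = -6587 − 2635 = -9222 J.

Q ≈ -9220 J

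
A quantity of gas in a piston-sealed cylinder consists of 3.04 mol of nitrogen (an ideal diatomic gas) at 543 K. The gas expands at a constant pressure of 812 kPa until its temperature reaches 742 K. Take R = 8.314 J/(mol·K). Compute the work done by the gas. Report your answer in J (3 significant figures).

Isobaric: W = P ΔV = nR ΔT.
W = (3.04)(8.314)(742 − 543) = 5030 J.

W ≈ 5030 J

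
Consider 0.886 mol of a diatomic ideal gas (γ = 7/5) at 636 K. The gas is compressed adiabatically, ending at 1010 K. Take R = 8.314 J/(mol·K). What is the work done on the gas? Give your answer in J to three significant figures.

Adiabatic ⇒ Q = 0, so W_by = −ΔU = nCᵥ(T₁ − T₂).
Cᵥ = 5R/2 = 20.79 J/(mol·K).
W = (0.886)(20.79)(636 − 1010) = -6887 J.
Work on gas = −W_by = 6887 J.

W ≈ 6890 J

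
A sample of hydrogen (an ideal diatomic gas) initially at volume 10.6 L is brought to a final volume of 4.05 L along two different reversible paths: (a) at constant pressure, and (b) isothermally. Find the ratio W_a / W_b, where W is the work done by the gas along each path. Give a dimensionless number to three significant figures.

Path (a) isobaric: W = P₁(V₂ − V₁) → W_a/(P₁V₁) = -0.6179.
Path (b) isothermal: W = P₁V₁ ln(V₂/V₁) → W_b/(P₁V₁) = -0.9621.
W_a / W_b = -0.6179 / -0.9621 = 0.6422.

W_a / W_b ≈ 0.642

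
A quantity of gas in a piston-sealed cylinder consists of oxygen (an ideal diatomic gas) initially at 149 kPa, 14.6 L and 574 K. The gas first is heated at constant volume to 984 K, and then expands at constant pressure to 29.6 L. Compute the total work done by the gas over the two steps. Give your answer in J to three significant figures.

Step 1 (isochoric): W = 0 (constant volume).
After step 1: P = 255.4 kPa (V unchanged).
Step 2 (isobaric): W = PΔV = (255.4 kPa)(29.6 − 14.6 L) = 3831 J.
W_total = 0 + 3831 = 3831 J.

W_total ≈ 3830 J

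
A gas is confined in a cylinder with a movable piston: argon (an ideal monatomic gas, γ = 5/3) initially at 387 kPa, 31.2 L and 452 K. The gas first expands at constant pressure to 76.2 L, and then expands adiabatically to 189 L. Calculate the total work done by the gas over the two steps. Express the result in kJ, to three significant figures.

Step 1 (isobaric): W = PΔV = (387 kPa)(76.2 − 31.2 L) = 17415 J.
After step 1: P = 387 kPa, V = 76.2 L, T = 1104 K.
Step 2 (adiabatic): W = (P₁V₁ − P₂V₂)/(γ−1) = (29489 − 16094)/0.667 = 20093 J.
W_total = 17415 + 20093 = 37508 J.

W_total ≈ 37.5 kJ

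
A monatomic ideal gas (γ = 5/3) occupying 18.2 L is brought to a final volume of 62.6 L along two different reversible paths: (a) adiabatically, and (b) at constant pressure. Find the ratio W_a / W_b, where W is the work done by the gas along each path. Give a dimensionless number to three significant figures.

Path (a) adiabatic: W = P₁V₁(1 − (V₁/V₂)^(γ−1))/(γ−1) → W_a/(P₁V₁) = 0.8417.
Path (b) isobaric: W = P₁(V₂ − V₁) → W_b/(P₁V₁) = 2.44.
W_a / W_b = 0.8417 / 2.44 = 0.345.

W_a / W_b ≈ 0.345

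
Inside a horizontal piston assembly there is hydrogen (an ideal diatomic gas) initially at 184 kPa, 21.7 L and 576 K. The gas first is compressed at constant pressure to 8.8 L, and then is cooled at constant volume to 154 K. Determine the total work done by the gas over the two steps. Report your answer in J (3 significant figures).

Step 1 (isobaric): W = PΔV = (184 kPa)(8.8 − 21.7 L) = -2374 J.
Step 2 (isochoric): W = 0 (constant volume).
W_total = -2374 + 0 = -2374 J.

W_total ≈ -2370 J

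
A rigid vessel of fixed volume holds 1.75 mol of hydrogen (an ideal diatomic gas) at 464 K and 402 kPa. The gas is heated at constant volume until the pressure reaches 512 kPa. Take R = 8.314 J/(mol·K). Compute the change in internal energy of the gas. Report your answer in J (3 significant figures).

Constant volume ⇒ W = 0, so Q = ΔU = nCᵥΔT with Cᵥ = 5R/2 = 20.79 J/(mol·K).
At constant V, T₂/T₁ = P₂/P₁ ⇒ ΔT = T₁(P₂/P₁ − 1) = 464·(512/402 − 1) = 127 K.
ΔU = (1.75)(20.79)(127) = 4618 J.

ΔU ≈ 4620 J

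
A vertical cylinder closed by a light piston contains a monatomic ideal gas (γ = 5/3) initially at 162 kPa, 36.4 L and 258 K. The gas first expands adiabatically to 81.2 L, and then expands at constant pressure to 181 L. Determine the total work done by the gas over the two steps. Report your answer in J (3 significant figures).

W_total ≈ 7910 J

Step 1 (adiabatic): W = (P₁V₁ − P₂V₂)/(γ−1) = (5897 − 3454)/0.667 = 3664 J.
After step 1: P = 42.54 kPa, V = 81.2 L, T = 151.1 K.
Step 2 (isobaric): W = PΔV = (42.54 kPa)(181 − 81.2 L) = 4245 J.
W_total = 3664 + 4245 = 7909 J.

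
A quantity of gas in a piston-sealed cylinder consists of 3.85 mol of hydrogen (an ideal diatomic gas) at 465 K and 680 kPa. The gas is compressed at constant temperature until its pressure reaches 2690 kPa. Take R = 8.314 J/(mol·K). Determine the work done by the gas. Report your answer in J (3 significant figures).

W ≈ -20500 J

Isothermal process: W = nRT ln(V₂/V₁) = nRT ln(P₁/P₂).
W = (3.85)(8.314)(465) × ln(680/2690)
  = 14884 × ln(0.2528) = 14884 × -1.375
W_by_gas = -20469 J.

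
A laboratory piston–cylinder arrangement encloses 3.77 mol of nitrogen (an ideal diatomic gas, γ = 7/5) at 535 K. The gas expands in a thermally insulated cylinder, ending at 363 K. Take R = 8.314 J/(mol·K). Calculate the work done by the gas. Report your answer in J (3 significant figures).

W ≈ 13500 J

Adiabatic ⇒ Q = 0, so W_by = −ΔU = nCᵥ(T₁ − T₂).
Cᵥ = 5R/2 = 20.79 J/(mol·K).
W = (3.77)(20.79)(535 − 363) = 13478 J.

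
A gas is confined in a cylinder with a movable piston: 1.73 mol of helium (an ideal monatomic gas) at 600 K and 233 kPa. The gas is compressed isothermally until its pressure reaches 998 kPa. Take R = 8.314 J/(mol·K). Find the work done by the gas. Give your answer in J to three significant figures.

Isothermal process: W = nRT ln(V₂/V₁) = nRT ln(P₁/P₂).
W = (1.73)(8.314)(600) × ln(233/998)
  = 8630 × ln(0.2335) = 8630 × -1.455
W_by_gas = -12554 J.

W ≈ -12600 J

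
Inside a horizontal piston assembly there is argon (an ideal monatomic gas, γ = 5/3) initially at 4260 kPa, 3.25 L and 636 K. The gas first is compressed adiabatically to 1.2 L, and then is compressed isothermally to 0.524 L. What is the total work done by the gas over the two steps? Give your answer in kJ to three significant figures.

Step 1 (adiabatic): W = (P₁V₁ − P₂V₂)/(γ−1) = (13845 − 26901)/0.667 = -19583 J.
After step 1: P = 22417 kPa, V = 1.2 L, T = 1236 K.
Step 2 (isothermal): W = P₁V₁ ln(V₂/V₁) = (26901) ln(0.524/1.2) = -22289 J.
W_total = -19583 − 22289 = -41873 J.

W_total ≈ -41.9 kJ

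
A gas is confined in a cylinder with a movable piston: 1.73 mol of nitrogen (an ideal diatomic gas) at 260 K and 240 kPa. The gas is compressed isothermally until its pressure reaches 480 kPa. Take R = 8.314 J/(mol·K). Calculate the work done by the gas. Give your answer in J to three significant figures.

W ≈ -2590 J

Isothermal process: W = nRT ln(V₂/V₁) = nRT ln(P₁/P₂).
W = (1.73)(8.314)(260) × ln(240/480)
  = 3740 × ln(0.5) = 3740 × -0.6931
W_by_gas = -2592 J.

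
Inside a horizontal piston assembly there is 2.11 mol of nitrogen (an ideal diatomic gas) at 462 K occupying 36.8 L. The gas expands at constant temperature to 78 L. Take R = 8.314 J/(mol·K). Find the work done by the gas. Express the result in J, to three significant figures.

W ≈ 6090 J

Isothermal: W = nRT ln(V₂/V₁).
W = (2.11)(8.314)(462) × ln(78/36.8)
  = 8105 × 0.7512
W_by_gas = 6088 J.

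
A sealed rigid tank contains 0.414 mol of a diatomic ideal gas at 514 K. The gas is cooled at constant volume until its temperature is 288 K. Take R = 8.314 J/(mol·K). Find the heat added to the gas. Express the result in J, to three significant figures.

Q ≈ -1940 J

Constant volume ⇒ W = 0, so Q = ΔU = nCᵥΔT with Cᵥ = 5R/2 = 20.79 J/(mol·K).
ΔU = (0.414)(20.79)(288 − 514) = -1945 J.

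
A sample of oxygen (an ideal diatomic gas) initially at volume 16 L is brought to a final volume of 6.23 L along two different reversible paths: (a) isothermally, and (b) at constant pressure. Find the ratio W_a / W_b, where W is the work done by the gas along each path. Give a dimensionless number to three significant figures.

W_a / W_b ≈ 1.54

Path (a) isothermal: W = P₁V₁ ln(V₂/V₁) → W_a/(P₁V₁) = -0.9432.
Path (b) isobaric: W = P₁(V₂ − V₁) → W_b/(P₁V₁) = -0.6106.
W_a / W_b = -0.9432 / -0.6106 = 1.545.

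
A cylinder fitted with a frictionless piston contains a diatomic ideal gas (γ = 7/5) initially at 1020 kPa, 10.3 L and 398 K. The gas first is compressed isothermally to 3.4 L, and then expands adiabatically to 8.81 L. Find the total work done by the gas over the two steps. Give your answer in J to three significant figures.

W_total ≈ -3330 J

Step 1 (isothermal): W = P₁V₁ ln(V₂/V₁) = (10506) ln(3.4/10.3) = -11645 J.
After step 1: P = 3090 kPa, V = 3.4 L, T = 398 K.
Step 2 (adiabatic): W = (P₁V₁ − P₂V₂)/(γ−1) = (10506 − 7179)/0.4 = 8319 J.
W_total = -11645 + 8319 = -3326 J.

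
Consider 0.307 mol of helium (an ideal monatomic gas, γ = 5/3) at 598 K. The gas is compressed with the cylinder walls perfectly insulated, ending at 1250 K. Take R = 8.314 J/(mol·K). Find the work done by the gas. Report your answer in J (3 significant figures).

Adiabatic ⇒ Q = 0, so W_by = −ΔU = nCᵥ(T₁ − T₂).
Cᵥ = 3R/2 = 12.47 J/(mol·K).
W = (0.307)(12.47)(598 − 1250) = -2496 J.

W ≈ -2500 J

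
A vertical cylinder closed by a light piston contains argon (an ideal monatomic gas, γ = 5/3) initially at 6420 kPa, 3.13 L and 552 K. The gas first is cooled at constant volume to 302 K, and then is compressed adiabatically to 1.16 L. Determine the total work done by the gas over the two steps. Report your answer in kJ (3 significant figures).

Step 1 (isochoric): W = 0 (constant volume).
After step 1: P = 3512 kPa (V unchanged).
Step 2 (adiabatic): W = (P₁V₁ − P₂V₂)/(γ−1) = (10994 − 21308)/0.667 = -15471 J.
W_total = 0 − 15471 = -15471 J.

W_total ≈ -15.5 kJ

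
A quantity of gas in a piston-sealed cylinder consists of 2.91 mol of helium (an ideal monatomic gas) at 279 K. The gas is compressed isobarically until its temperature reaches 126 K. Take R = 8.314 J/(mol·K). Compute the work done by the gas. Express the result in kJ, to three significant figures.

W ≈ -3.70 kJ

Isobaric: W = P ΔV = nR ΔT.
W = (2.91)(8.314)(126 − 279) = -3702 J.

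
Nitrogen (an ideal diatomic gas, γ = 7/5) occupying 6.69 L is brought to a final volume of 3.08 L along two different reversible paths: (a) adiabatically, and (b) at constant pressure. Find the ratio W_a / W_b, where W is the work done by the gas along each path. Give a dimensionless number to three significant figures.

W_a / W_b ≈ 1.69

Path (a) adiabatic: W = P₁V₁(1 − (V₁/V₂)^(γ−1))/(γ−1) → W_a/(P₁V₁) = -0.9095.
Path (b) isobaric: W = P₁(V₂ − V₁) → W_b/(P₁V₁) = -0.5396.
W_a / W_b = -0.9095 / -0.5396 = 1.685.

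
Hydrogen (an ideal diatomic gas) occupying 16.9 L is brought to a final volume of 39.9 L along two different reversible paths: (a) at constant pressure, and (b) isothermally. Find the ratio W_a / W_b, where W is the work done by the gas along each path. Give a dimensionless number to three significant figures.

W_a / W_b ≈ 1.58

Path (a) isobaric: W = P₁(V₂ − V₁) → W_a/(P₁V₁) = 1.361.
Path (b) isothermal: W = P₁V₁ ln(V₂/V₁) → W_b/(P₁V₁) = 0.8591.
W_a / W_b = 1.361 / 0.8591 = 1.584.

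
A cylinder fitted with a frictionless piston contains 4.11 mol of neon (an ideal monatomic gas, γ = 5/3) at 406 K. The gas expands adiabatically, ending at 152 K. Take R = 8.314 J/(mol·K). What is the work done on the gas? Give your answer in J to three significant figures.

Adiabatic ⇒ Q = 0, so W_by = −ΔU = nCᵥ(T₁ − T₂).
Cᵥ = 3R/2 = 12.47 J/(mol·K).
W = (4.11)(12.47)(406 − 152) = 13019 J.
Work on gas = −W_by = -13019 J.

W ≈ -13000 J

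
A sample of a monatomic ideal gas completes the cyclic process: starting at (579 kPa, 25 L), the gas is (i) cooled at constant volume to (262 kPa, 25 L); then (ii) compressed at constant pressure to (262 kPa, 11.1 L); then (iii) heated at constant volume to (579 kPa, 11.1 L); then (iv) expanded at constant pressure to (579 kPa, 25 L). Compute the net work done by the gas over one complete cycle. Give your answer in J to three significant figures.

W_net ≈ 4410 J

Constant-volume legs do no work.
W(ii) = (262)(11.1 − 25) = -3642 J; W(iv) = (579)(25 − 11.1) = 8048 J.
W_net = -3642 + 8048 = 4406 J (the clockwise enclosed area).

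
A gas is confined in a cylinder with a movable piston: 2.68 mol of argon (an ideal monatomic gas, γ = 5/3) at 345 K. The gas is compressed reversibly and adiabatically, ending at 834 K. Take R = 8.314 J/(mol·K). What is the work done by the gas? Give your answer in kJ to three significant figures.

Adiabatic ⇒ Q = 0, so W_by = −ΔU = nCᵥ(T₁ − T₂).
Cᵥ = 3R/2 = 12.47 J/(mol·K).
W = (2.68)(12.47)(345 − 834) = -16343 J.

W ≈ -16.3 kJ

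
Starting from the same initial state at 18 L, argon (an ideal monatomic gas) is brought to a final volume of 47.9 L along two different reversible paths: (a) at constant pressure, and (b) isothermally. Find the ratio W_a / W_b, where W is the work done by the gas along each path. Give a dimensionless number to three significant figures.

Path (a) isobaric: W = P₁(V₂ − V₁) → W_a/(P₁V₁) = 1.661.
Path (b) isothermal: W = P₁V₁ ln(V₂/V₁) → W_b/(P₁V₁) = 0.9787.
W_a / W_b = 1.661 / 0.9787 = 1.697.

W_a / W_b ≈ 1.70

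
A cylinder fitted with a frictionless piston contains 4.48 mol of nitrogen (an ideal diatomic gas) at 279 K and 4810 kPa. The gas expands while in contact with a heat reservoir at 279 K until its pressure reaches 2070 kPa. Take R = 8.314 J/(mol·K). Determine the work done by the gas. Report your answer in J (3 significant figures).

W ≈ 8760 J

Isothermal process: W = nRT ln(V₂/V₁) = nRT ln(P₁/P₂).
W = (4.48)(8.314)(279) × ln(4810/2070)
  = 10392 × ln(2.324) = 10392 × 0.8431
W_by_gas = 8762 J.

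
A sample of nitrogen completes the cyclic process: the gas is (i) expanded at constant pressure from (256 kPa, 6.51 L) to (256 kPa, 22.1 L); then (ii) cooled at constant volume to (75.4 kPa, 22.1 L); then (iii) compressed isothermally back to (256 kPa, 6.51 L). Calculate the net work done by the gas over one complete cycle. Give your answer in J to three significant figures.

W_net ≈ 1950 J

Leg (i): W = PΔV = (256)(22.1 − 6.51) = 3991 J.
Leg (ii): W = 0.
Leg (iii): W = PᵢVᵢ ln(V_f/Vᵢ) = (1666) ln(6.51/22.1) = -2037 J.
W_net = 3991 − 2037 = 1954 J.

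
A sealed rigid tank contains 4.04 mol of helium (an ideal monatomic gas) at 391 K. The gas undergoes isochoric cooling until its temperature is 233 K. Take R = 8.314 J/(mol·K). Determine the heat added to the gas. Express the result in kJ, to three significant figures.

Constant volume ⇒ W = 0, so Q = ΔU = nCᵥΔT with Cᵥ = 3R/2 = 12.47 J/(mol·K).
ΔU = (4.04)(12.47)(233 − 391) = -7960 J.

Q ≈ -7.96 kJ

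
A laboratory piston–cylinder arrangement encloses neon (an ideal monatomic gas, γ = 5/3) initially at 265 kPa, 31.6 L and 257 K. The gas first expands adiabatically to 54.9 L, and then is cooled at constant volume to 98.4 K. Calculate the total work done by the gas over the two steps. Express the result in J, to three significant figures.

Step 1 (adiabatic): W = (P₁V₁ − P₂V₂)/(γ−1) = (8374 − 5794)/0.667 = 3869 J.
Step 2 (isochoric): W = 0 (constant volume).
W_total = 3869 + 0 = 3869 J.

W_total ≈ 3870 J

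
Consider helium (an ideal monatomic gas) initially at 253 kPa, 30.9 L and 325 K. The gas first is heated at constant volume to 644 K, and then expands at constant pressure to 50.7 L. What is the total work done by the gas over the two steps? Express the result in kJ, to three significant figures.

W_total ≈ 9.93 kJ

Step 1 (isochoric): W = 0 (constant volume).
After step 1: P = 501.3 kPa (V unchanged).
Step 2 (isobaric): W = PΔV = (501.3 kPa)(50.7 − 30.9 L) = 9926 J.
W_total = 0 + 9926 = 9926 J.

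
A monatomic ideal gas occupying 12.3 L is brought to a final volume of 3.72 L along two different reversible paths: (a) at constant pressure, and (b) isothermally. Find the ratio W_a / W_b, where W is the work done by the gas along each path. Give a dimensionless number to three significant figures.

W_a / W_b ≈ 0.583

Path (a) isobaric: W = P₁(V₂ − V₁) → W_a/(P₁V₁) = -0.6976.
Path (b) isothermal: W = P₁V₁ ln(V₂/V₁) → W_b/(P₁V₁) = -1.196.
W_a / W_b = -0.6976 / -1.196 = 0.5833.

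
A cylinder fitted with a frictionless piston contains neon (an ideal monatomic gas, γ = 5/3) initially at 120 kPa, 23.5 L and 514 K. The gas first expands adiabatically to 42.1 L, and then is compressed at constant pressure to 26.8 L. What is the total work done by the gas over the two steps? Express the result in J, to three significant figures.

W_total ≈ 668 J

Step 1 (adiabatic): W = (P₁V₁ − P₂V₂)/(γ−1) = (2820 − 1912)/0.667 = 1362 J.
After step 1: P = 45.41 kPa, V = 42.1 L, T = 348.5 K.
Step 2 (isobaric): W = PΔV = (45.41 kPa)(26.8 − 42.1 L) = -694.8 J.
W_total = 1362 − 694.8 = 667.5 J.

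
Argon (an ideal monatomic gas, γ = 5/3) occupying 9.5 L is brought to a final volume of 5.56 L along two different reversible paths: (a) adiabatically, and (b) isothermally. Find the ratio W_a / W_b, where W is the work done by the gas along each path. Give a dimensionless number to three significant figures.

Path (a) adiabatic: W = P₁V₁(1 − (V₁/V₂)^(γ−1))/(γ−1) → W_a/(P₁V₁) = -0.6438.
Path (b) isothermal: W = P₁V₁ ln(V₂/V₁) → W_b/(P₁V₁) = -0.5357.
W_a / W_b = -0.6438 / -0.5357 = 1.202.

W_a / W_b ≈ 1.20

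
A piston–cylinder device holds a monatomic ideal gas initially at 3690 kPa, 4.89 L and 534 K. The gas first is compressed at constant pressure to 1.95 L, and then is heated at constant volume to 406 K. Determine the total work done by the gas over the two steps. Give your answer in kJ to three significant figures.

W_total ≈ -10.8 kJ

Step 1 (isobaric): W = PΔV = (3690 kPa)(1.95 − 4.89 L) = -10849 J.
Step 2 (isochoric): W = 0 (constant volume).
W_total = -10849 + 0 = -10849 J.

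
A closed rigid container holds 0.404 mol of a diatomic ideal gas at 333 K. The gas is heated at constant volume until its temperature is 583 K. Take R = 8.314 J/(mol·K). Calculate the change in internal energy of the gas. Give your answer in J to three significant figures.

ΔU ≈ 2100 J

Constant volume ⇒ W = 0, so Q = ΔU = nCᵥΔT with Cᵥ = 5R/2 = 20.79 J/(mol·K).
ΔU = (0.404)(20.79)(583 − 333) = 2099 J.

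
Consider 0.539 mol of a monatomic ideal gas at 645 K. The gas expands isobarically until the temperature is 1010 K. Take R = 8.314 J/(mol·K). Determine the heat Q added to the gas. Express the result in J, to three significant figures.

Isobaric: W = nRΔT = (0.539)(8.314)(365) = 1636 J.
ΔU = nCᵥΔT with Cᵥ = 3R/2: ΔU = (0.539)(12.47)(365) = 2453 J.
Q = ΔU + W = 2453 + 1636 = 4089 J.

Q ≈ 4090 J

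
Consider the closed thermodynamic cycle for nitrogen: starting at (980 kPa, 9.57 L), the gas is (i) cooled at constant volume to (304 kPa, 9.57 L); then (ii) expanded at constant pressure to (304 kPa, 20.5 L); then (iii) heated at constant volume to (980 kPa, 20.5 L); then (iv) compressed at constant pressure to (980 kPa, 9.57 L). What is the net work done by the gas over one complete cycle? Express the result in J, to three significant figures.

W_net ≈ -7390 J

Constant-volume legs do no work.
W(ii) = (304)(20.5 − 9.57) = 3323 J; W(iv) = (980)(9.57 − 20.5) = -10711 J.
W_net = 3323 − 10711 = -7389 J (the counter-clockwise enclosed area).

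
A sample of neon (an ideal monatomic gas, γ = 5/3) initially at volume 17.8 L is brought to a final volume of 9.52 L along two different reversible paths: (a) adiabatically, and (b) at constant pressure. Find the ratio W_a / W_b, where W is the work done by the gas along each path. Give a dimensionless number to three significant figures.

W_a / W_b ≈ 1.67

Path (a) adiabatic: W = P₁V₁(1 − (V₁/V₂)^(γ−1))/(γ−1) → W_a/(P₁V₁) = -0.7766.
Path (b) isobaric: W = P₁(V₂ − V₁) → W_b/(P₁V₁) = -0.4652.
W_a / W_b = -0.7766 / -0.4652 = 1.669.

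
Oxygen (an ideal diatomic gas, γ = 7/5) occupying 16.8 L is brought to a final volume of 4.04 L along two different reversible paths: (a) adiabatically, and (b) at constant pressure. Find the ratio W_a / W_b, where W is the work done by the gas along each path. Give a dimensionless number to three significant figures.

Path (a) adiabatic: W = P₁V₁(1 − (V₁/V₂)^(γ−1))/(γ−1) → W_a/(P₁V₁) = -1.921.
Path (b) isobaric: W = P₁(V₂ − V₁) → W_b/(P₁V₁) = -0.7595.
W_a / W_b = -1.921 / -0.7595 = 2.529.

W_a / W_b ≈ 2.53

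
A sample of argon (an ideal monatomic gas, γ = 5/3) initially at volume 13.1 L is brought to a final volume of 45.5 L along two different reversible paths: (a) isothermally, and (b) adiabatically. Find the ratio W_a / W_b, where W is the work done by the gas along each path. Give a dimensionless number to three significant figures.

W_a / W_b ≈ 1.47

Path (a) isothermal: W = P₁V₁ ln(V₂/V₁) → W_a/(P₁V₁) = 1.245.
Path (b) adiabatic: W = P₁V₁(1 − (V₁/V₂)^(γ−1))/(γ−1) → W_b/(P₁V₁) = 0.846.
W_a / W_b = 1.245 / 0.846 = 1.472.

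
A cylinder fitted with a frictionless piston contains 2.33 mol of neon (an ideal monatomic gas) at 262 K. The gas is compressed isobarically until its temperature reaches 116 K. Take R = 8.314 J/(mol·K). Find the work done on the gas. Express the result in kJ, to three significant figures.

W ≈ 2.83 kJ

Isobaric: W = P ΔV = nR ΔT.
W = (2.33)(8.314)(116 − 262) = -2828 J.
Work on gas = −W_by = 2828 J.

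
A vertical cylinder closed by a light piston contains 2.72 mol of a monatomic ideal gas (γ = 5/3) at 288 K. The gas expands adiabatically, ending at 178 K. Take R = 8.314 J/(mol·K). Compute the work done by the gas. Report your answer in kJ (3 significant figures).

Adiabatic ⇒ Q = 0, so W_by = −ΔU = nCᵥ(T₁ − T₂).
Cᵥ = 3R/2 = 12.47 J/(mol·K).
W = (2.72)(12.47)(288 − 178) = 3731 J.

W ≈ 3.73 kJ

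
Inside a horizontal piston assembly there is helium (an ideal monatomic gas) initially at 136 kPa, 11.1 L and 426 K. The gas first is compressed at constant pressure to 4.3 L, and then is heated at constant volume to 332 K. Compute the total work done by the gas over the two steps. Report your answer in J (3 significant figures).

W_total ≈ -925 J

Step 1 (isobaric): W = PΔV = (136 kPa)(4.3 − 11.1 L) = -924.8 J.
Step 2 (isochoric): W = 0 (constant volume).
W_total = -924.8 + 0 = -924.8 J.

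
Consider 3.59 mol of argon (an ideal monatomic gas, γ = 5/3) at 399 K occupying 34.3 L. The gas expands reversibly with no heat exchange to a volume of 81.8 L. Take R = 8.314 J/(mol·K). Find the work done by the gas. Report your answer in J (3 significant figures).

Adiabatic: TV^(γ−1) = const with γ = 5/3.
T₂ = T₁ (V₁/V₂)^(γ−1) = 399 × (34.3/81.8)^0.667 = 399 × 0.5602 = 223.5 K.
W_by = nCᵥ(T₁ − T₂) = (3.59)(12.47)(399 − 223.5) = 7856 J.

W ≈ 7860 J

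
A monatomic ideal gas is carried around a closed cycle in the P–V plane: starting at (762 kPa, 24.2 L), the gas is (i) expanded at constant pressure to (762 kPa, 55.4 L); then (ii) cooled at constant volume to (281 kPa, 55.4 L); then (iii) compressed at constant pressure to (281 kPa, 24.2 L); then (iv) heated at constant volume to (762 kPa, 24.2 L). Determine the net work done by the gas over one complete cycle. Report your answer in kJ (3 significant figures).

Constant-volume legs do no work.
W(i) = (762)(55.4 − 24.2) = 23774 J; W(iii) = (281)(24.2 − 55.4) = -8767 J.
W_net = 23774 − 8767 = 15007 J (the clockwise enclosed area).

W_net ≈ 15.0 kJ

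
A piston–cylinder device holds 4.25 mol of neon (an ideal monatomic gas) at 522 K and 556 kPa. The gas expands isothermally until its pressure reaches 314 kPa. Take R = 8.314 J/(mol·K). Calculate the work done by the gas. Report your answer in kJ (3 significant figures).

W ≈ 10.5 kJ

Isothermal process: W = nRT ln(V₂/V₁) = nRT ln(P₁/P₂).
W = (4.25)(8.314)(522) × ln(556/314)
  = 18445 × ln(1.771) = 18445 × 0.5714
W_by_gas = 10539 J.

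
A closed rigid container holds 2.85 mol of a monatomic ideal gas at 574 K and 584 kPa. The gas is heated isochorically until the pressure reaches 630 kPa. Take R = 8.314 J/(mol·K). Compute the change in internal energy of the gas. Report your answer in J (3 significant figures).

ΔU ≈ 1610 J

Constant volume ⇒ W = 0, so Q = ΔU = nCᵥΔT with Cᵥ = 3R/2 = 12.47 J/(mol·K).
At constant V, T₂/T₁ = P₂/P₁ ⇒ ΔT = T₁(P₂/P₁ − 1) = 574·(630/584 − 1) = 45.21 K.
ΔU = (2.85)(12.47)(45.21) = 1607 J.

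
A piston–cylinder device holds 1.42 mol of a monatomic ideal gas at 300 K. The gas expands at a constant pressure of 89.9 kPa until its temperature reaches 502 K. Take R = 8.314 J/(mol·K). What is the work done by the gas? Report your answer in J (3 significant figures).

Isobaric: W = P ΔV = nR ΔT.
W = (1.42)(8.314)(502 − 300) = 2385 J.

W ≈ 2380 J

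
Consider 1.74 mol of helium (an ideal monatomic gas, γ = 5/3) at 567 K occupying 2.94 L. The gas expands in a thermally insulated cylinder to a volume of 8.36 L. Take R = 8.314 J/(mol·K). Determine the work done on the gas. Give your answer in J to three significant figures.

W ≈ -6170 J

Adiabatic: TV^(γ−1) = const with γ = 5/3.
T₂ = T₁ (V₁/V₂)^(γ−1) = 567 × (2.94/8.36)^0.667 = 567 × 0.4982 = 282.5 K.
W_by = nCᵥ(T₁ − T₂) = (1.74)(12.47)(567 − 282.5) = 6174 J.
Work on gas = −W_by = -6174 J.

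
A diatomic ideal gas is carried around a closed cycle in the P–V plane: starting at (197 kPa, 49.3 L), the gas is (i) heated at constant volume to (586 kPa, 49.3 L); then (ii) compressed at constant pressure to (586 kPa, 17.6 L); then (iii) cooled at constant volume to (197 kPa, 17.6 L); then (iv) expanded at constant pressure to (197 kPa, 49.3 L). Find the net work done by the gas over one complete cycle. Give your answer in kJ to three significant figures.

W_net ≈ -12.3 kJ

Constant-volume legs do no work.
W(ii) = (586)(17.6 − 49.3) = -18576 J; W(iv) = (197)(49.3 − 17.6) = 6245 J.
W_net = -18576 + 6245 = -12331 J (the counter-clockwise enclosed area).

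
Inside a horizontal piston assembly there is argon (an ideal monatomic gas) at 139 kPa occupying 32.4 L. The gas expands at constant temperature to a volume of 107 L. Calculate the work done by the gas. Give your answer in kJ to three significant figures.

Isothermal: W = nRT ln(V₂/V₁) = P₁V₁ ln(V₂/V₁).
P₁V₁ = (139 kPa)(32.4 L) = 4504 J.
W = 4504 × ln(107/32.4) = 4504 × 1.195
W_by_gas = 5380 J.

W ≈ 5.38 kJ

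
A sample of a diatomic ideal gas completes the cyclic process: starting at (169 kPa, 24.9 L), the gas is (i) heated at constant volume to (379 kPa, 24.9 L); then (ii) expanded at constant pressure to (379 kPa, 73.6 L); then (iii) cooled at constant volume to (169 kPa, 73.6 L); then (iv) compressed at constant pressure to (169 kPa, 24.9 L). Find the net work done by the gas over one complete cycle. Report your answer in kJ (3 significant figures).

Constant-volume legs do no work.
W(ii) = (379)(73.6 − 24.9) = 18457 J; W(iv) = (169)(24.9 − 73.6) = -8230 J.
W_net = 18457 − 8230 = 10227 J (the clockwise enclosed area).

W_net ≈ 10.2 kJ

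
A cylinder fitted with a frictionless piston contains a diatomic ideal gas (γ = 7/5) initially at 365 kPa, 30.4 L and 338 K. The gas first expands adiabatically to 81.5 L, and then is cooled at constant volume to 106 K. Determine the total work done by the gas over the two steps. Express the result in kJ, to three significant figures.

W_total ≈ 9.04 kJ

Step 1 (adiabatic): W = (P₁V₁ − P₂V₂)/(γ−1) = (11096 − 7479)/0.4 = 9042 J.
Step 2 (isochoric): W = 0 (constant volume).
W_total = 9042 + 0 = 9042 J.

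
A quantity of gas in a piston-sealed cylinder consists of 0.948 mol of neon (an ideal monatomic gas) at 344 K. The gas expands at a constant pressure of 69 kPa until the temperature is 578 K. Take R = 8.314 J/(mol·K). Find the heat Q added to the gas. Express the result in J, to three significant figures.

Q ≈ 4610 J

Isobaric: W = nRΔT = (0.948)(8.314)(234) = 1844 J.
ΔU = nCᵥΔT with Cᵥ = 3R/2: ΔU = (0.948)(12.47)(234) = 2766 J.
Q = ΔU + W = 2766 + 1844 = 4611 J.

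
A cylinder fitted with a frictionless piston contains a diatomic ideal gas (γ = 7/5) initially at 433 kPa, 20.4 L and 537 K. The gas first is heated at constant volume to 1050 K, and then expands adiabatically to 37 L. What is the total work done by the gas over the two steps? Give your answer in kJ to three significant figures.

W_total ≈ 9.15 kJ

Step 1 (isochoric): W = 0 (constant volume).
After step 1: P = 846.6 kPa (V unchanged).
Step 2 (adiabatic): W = (P₁V₁ − P₂V₂)/(γ−1) = (17272 − 13611)/0.4 = 9150 J.
W_total = 0 + 9150 = 9150 J.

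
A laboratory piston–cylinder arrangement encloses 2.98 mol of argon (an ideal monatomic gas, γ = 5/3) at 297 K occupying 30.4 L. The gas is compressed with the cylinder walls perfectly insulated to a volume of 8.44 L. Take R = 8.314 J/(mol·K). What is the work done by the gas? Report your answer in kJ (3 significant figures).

Adiabatic: TV^(γ−1) = const with γ = 5/3.
T₂ = T₁ (V₁/V₂)^(γ−1) = 297 × (30.4/8.44)^0.667 = 297 × 2.35 = 697.9 K.
W_by = nCᵥ(T₁ − T₂) = (2.98)(12.47)(297 − 697.9) = -14898 J.

W ≈ -14.9 kJ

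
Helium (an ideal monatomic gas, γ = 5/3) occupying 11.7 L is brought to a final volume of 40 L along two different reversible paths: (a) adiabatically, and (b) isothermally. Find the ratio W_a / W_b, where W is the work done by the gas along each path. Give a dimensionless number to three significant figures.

Path (a) adiabatic: W = P₁V₁(1 − (V₁/V₂)^(γ−1))/(γ−1) → W_a/(P₁V₁) = 0.839.
Path (b) isothermal: W = P₁V₁ ln(V₂/V₁) → W_b/(P₁V₁) = 1.229.
W_a / W_b = 0.839 / 1.229 = 0.6825.

W_a / W_b ≈ 0.683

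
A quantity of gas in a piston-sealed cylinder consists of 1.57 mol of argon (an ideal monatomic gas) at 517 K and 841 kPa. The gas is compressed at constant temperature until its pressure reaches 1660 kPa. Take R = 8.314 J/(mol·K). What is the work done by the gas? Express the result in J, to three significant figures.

W ≈ -4590 J

Isothermal process: W = nRT ln(V₂/V₁) = nRT ln(P₁/P₂).
W = (1.57)(8.314)(517) × ln(841/1660)
  = 6748 × ln(0.5066) = 6748 × -0.68
W_by_gas = -4589 J.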